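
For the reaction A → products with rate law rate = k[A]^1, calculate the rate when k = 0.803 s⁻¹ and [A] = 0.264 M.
0.212 M/s

rate = k·[A]^1 = 0.803·(0.264)^1 = 0.803·0.264 = 0.212 M/s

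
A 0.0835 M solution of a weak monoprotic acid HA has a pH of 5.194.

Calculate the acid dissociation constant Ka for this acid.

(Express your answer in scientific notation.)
K_a = 4.90e-10

[H⁺] = 10^(−pH) = 10^(−5.194) = 6.397e-06 M. For HA ⇌ H⁺ + A⁻, Ka = x²/(C − x) = (6.397e-06)²/(0.0835 − 6.397e-06) = 4.90e-10.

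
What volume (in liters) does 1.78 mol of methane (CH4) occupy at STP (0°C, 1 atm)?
At STP, 1 mol of gas occupies 22.4 L
Volume = 1.78 mol × 22.4 L/mol = 39.87 L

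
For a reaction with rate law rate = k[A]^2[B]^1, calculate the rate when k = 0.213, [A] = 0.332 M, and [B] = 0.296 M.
0.006949 M/s

rate = k·[A]^2·[B]^1 = 0.213·(0.332)^2·(0.296)^1 = 0.213·0.110224·0.296 = 0.006949 M/s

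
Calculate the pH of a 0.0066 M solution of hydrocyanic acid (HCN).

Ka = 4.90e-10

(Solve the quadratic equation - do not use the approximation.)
pH = 5.75

x² + Ka×x - Ka×C = 0. Using quadratic formula: [H⁺] = 1.7981e-06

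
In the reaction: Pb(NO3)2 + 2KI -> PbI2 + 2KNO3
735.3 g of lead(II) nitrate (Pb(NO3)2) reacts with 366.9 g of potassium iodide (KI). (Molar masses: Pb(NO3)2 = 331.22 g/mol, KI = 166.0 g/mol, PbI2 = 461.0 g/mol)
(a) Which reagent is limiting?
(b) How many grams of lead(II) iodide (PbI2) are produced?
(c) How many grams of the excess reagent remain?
(a) KI, (b) 509.5 g, (c) 369.3 g

Moles of Pb(NO3)2 = 735.3 g ÷ 331.22 g/mol = 2.21997 mol
Moles of KI = 366.9 g ÷ 166.0 g/mol = 2.21024 mol
Moles ÷ coefficient: Pb(NO3)2: 2.21997/1 = 2.22, KI: 2.21024/2 = 1.105
(a) KI has the smaller value, so KI is the limiting reagent.
(b) Moles of PbI2 = 2.21024 mol KI × (1/2) = 1.10512 mol; mass = 1.10512 mol × 461.0 g/mol = 509.5 g
(c) Pb(NO3)2 consumed = 2.21024 × (1/2) = 1.10512 mol; remaining = 2.21997 − 1.10512 = 1.11485 mol; mass = 1.11485 mol × 331.22 g/mol = 369.3 g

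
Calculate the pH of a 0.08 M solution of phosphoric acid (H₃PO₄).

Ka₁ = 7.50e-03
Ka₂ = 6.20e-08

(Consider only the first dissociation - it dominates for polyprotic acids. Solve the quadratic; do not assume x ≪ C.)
pH = 1.68

x² + Ka₁·x − Ka₁·C = 0 with Ka₁ = 7.50e-03, C = 0.08.
x = (−Ka₁ + √(Ka₁² + 4·Ka₁·C))/2 = 2.1030e-02 M, so pH = 1.68.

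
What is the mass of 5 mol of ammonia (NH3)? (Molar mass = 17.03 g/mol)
Mass = 5 mol × 17.03 g/mol = 85.15 g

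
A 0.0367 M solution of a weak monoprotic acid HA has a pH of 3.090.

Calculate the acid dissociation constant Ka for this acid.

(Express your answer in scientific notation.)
K_a = 1.84e-05

[H⁺] = 10^(−pH) = 10^(−3.090) = 8.128e-04 M. For HA ⇌ H⁺ + A⁻, Ka = x²/(C − x) = (8.128e-04)²/(0.0367 − 8.128e-04) = 1.84e-05.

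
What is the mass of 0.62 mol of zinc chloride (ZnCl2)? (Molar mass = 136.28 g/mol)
Mass = 0.62 mol × 136.28 g/mol = 84.49 g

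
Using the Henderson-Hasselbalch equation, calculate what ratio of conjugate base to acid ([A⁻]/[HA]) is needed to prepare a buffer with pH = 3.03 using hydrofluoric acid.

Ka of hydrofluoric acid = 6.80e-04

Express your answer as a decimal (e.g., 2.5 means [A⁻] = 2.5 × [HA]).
[A⁻]/[HA] = 0.729

pKa = −log(6.80e-04) = 3.1675. pH = pKa + log([A⁻]/[HA]). 3.03 = 3.1675 + log(ratio). log(ratio) = 3.03 − 3.1675 = -0.1375. ratio = 10^(-0.1375) = 0.729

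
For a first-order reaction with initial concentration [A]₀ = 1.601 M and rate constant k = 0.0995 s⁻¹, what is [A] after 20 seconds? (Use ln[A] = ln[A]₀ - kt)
0.2188 M

ln[A] = ln[A]₀ - k·t = ln(1.601) - (0.0995)·(20) = 0.4706 - 1.9900 = -1.5194
[A] = e^(-1.5194) = 0.2188 M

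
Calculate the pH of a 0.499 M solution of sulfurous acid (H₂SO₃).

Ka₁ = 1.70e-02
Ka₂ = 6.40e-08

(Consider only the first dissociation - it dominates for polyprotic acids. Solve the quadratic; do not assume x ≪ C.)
pH = 1.08

x² + Ka₁·x − Ka₁·C = 0 with Ka₁ = 1.70e-02, C = 0.499.
x = (−Ka₁ + √(Ka₁² + 4·Ka₁·C))/2 = 8.3995e-02 M, so pH = 1.08.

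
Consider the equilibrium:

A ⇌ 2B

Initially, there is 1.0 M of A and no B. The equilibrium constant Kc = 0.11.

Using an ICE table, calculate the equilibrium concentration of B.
[B] = 0.305 M

ICE: [A] = 1.0 − x, [B] = 2x.
Kc = (2x)²/(1.0 − x) = 0.11 ⇒ 4x² + 0.11x − 0.11 = 0.
x = (−0.11 + √(0.11² + 4·4·0.11))/(2·4) = (−0.11 + √1.7721)/8 = 0.15265.
[B] = 2x = 0.305 M.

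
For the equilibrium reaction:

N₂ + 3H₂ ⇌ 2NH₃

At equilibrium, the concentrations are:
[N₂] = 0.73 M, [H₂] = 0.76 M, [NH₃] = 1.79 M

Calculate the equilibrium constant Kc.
K_c = 9.9987

Kc = ([NH₃]^2) / ([N₂] × [H₂]^3)
   = ((1.79)^2) / ((0.73)·(0.76)^3)
   = 3.2041 / 0.32045 = 9.9987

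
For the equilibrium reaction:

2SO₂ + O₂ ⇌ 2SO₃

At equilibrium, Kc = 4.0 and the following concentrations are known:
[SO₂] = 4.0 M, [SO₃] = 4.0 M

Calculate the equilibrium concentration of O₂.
[O₂] = 0.2500 M

Kc = ([SO₃]^2) / ([SO₂]^2 × [O₂]) = 4.0
[O₂]^1 = (product terms)/(Kc · other reactant terms) = 16 / (4.0 · 16) = 0.25
[O₂] = 0.2500 M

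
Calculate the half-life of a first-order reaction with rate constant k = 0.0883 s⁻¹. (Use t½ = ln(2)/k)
7.85 s

t½ = ln(2)/k = 0.6931/0.0883 = 7.85 s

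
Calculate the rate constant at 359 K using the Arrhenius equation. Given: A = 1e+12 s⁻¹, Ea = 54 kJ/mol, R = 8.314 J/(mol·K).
1.39e+04 s⁻¹

k = A·exp(-Ea/(R·T)) = 1e+12·exp(-54000/(8.314·359)) = 1e+12·exp(-18.0921) = 1e+12·1.3890e-08 = 1.39e+04 s⁻¹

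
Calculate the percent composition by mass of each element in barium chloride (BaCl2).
Ba: 65.95%, Cl: 34.05%

Molar mass of BaCl2 = 208.23 g/mol
% Ba = (1 × 137.33) / 208.23 × 100% = 137.33 / 208.23 × 100% = 65.95%
% Cl = (2 × 35.45) / 208.23 × 100% = 70.9 / 208.23 × 100% = 34.05%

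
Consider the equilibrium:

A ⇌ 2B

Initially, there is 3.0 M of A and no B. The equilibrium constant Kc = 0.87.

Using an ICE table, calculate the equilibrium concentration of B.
[B] = 1.413 M

ICE: [A] = 3.0 − x, [B] = 2x.
Kc = (2x)²/(3.0 − x) = 0.87 ⇒ 4x² + 0.87x − 2.61 = 0.
x = (−0.87 + √(0.87² + 4·4·2.61))/(2·4) = (−0.87 + √42.517)/8 = 0.70631.
[B] = 2x = 1.413 M.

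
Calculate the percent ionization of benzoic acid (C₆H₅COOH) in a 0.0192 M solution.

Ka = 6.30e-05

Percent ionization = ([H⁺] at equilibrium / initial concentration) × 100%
Percent ionization = 5.57%

Let x = [H⁺]. Ka = x²/(C - x) ⇒ x² + (6.30e-05)x - (6.30e-05)(0.0192) = 0. x = 1.0688e-03. Percent = (1.0688e-03/0.0192) × 100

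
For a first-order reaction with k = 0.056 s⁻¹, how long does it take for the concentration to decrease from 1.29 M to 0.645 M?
12.38 s

From ln[A] = ln[A]₀ - k·t: t = ln([A]₀/[A])/k = ln(1.29/0.645)/0.056 = ln(2.0000)/0.056 = 0.6931/0.056 = 12.38 s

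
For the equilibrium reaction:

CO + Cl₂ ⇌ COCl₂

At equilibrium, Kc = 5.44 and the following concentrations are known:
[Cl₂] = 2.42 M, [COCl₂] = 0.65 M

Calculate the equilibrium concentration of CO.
[CO] = 0.0494 M

Kc = ([COCl₂]) / ([CO] × [Cl₂]) = 5.44
[CO]^1 = (product terms)/(Kc · other reactant terms) = 0.65 / (5.44 · 2.42) = 0.049374
[CO] = 0.0494 M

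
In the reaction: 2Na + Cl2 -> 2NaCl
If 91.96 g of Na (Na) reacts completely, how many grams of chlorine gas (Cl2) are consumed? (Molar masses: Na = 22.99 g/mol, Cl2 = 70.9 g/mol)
Moles of Na = 91.96 g ÷ 22.99 g/mol = 4 mol
Mole ratio: 1 mol Cl2 / 2 mol Na
Moles of Cl2 = 4 × (1/2) = 2 mol
Mass of Cl2 = 2 mol × 70.9 g/mol = 141.8 g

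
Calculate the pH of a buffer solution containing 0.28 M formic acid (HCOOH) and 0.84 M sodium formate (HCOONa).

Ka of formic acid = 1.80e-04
pH = 4.22

pKa = -log(1.80e-04) = 3.74. pH = pKa + log([A⁻]/[HA]) = 3.74 + log(0.84/0.28)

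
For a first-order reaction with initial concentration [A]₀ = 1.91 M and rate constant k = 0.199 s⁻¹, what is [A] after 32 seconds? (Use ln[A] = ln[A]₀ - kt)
0.0033 M

ln[A] = ln[A]₀ - k·t = ln(1.91) - (0.199)·(32) = 0.6471 - 6.3680 = -5.7209
[A] = e^(-5.7209) = 0.0033 M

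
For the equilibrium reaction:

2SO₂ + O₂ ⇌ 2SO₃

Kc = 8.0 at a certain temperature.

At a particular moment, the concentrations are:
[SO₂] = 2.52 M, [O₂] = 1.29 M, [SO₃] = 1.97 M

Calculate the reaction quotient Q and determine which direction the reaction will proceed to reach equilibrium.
Q = 0.474, Q < K, reaction proceeds forward (toward products)

Q = ([SO₃]^2) / ([SO₂]^2 × [O₂])
  = ((1.97)^2) / ((2.52)^2·(1.29)) = 3.8809/8.192 = 0.4737
Since Q = 0.4737 < Kc = 8.0, the reaction proceeds forward (toward products) to reach equilibrium.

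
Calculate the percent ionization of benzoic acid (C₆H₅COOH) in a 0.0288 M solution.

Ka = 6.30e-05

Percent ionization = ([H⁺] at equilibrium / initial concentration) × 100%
Percent ionization = 4.57%

Let x = [H⁺]. Ka = x²/(C - x) ⇒ x² + (6.30e-05)x - (6.30e-05)(0.0288) = 0. x = 1.3159e-03. Percent = (1.3159e-03/0.0288) × 100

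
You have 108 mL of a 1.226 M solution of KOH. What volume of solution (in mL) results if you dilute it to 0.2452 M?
Using M₁V₁ = M₂V₂:
1.226 × 108 = 0.2452 × V₂
V₂ = (1.226 × 108) / 0.2452 = 540 mL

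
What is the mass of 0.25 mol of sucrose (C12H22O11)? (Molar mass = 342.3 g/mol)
Mass = 0.25 mol × 342.3 g/mol = 85.58 g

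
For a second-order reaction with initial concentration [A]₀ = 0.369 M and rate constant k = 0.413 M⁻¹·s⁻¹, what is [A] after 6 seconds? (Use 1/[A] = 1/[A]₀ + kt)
0.1928 M

1/[A] = 1/[A]₀ + k·t = 1/0.369 + (0.413)·(6) = 2.7100 + 2.4780 = 5.1880
[A] = 1/5.1880 = 0.1928 M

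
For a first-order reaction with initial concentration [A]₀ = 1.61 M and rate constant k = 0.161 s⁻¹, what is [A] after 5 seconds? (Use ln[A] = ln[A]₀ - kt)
0.7198 M

ln[A] = ln[A]₀ - k·t = ln(1.61) - (0.161)·(5) = 0.4762 - 0.8050 = -0.3288
[A] = e^(-0.3288) = 0.7198 M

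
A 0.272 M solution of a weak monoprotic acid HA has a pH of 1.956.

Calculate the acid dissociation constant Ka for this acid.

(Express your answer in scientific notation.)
K_a = 4.69e-04

[H⁺] = 10^(−pH) = 10^(−1.956) = 1.107e-02 M. For HA ⇌ H⁺ + A⁻, Ka = x²/(C − x) = (1.107e-02)²/(0.272 − 1.107e-02) = 4.69e-04.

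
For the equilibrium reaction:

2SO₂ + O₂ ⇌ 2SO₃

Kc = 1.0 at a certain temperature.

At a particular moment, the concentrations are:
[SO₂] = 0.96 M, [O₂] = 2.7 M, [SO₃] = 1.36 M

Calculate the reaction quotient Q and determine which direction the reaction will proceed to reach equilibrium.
Q = 0.743, Q < K, reaction proceeds forward (toward products)

Q = ([SO₃]^2) / ([SO₂]^2 × [O₂])
  = ((1.36)^2) / ((0.96)^2·(2.7)) = 1.8496/2.4883 = 0.7433
Since Q = 0.7433 < Kc = 1.0, the reaction proceeds forward (toward products) to reach equilibrium.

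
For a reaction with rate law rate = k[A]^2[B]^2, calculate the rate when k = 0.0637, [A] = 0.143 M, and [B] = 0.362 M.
0.0001707 M/s

rate = k·[A]^2·[B]^2 = 0.0637·(0.143)^2·(0.362)^2 = 0.0637·0.020449·0.131044 = 0.0001707 M/s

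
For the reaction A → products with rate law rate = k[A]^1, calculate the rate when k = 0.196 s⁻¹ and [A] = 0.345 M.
0.06762 M/s

rate = k·[A]^1 = 0.196·(0.345)^1 = 0.196·0.345 = 0.06762 M/s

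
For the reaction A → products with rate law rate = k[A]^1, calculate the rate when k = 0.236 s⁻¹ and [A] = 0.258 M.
0.06089 M/s

rate = k·[A]^1 = 0.236·(0.258)^1 = 0.236·0.258 = 0.06089 M/s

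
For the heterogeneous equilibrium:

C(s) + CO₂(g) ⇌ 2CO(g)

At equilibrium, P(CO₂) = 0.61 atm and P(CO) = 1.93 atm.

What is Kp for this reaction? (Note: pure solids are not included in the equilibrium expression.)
K_p = 6.106

Solid C is excluded.
Kp = P(CO)²/P(CO₂) = (1.93)²/0.61 = 3.725/0.61 = 6.106.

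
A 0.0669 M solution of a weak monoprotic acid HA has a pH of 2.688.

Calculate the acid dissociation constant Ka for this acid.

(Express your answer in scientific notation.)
K_a = 6.49e-05

[H⁺] = 10^(−pH) = 10^(−2.688) = 2.051e-03 M. For HA ⇌ H⁺ + A⁻, Ka = x²/(C − x) = (2.051e-03)²/(0.0669 − 2.051e-03) = 6.49e-05.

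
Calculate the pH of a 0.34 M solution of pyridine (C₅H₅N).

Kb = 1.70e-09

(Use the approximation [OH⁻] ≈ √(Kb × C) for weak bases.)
pH = 9.38

[OH⁻] = √(Kb × C) = √(1.70e-09 × 0.34) = 2.4042e-05. pOH = 4.62, pH = 14 - pOH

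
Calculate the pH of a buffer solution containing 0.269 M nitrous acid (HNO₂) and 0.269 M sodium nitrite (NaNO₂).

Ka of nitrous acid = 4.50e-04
pH = 3.35

pKa = -log(4.50e-04) = 3.35. pH = pKa + log([A⁻]/[HA]) = 3.35 + log(0.269/0.269)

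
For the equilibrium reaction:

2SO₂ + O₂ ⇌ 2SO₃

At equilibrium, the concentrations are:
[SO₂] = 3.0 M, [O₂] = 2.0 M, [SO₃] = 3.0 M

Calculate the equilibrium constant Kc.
K_c = 0.5000

Kc = ([SO₃]^2) / ([SO₂]^2 × [O₂])
   = ((3.0)^2) / ((3.0)^2·(2.0))
   = 9 / 18 = 0.5000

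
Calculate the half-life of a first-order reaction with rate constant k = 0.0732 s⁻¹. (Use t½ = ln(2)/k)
9.47 s

t½ = ln(2)/k = 0.6931/0.0732 = 9.47 s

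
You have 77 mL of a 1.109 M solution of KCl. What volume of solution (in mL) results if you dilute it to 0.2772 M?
Using M₁V₁ = M₂V₂:
1.109 × 77 = 0.2772 × V₂
V₂ = (1.109 × 77) / 0.2772 = 308.1 mL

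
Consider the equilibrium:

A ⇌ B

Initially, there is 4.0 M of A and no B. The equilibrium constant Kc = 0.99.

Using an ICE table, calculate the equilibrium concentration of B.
[B] = 1.990 M

ICE: [A] = 4.0 − x, [B] = x.
Kc = x/(4.0 − x) = 0.99 ⇒ x = 0.99·4.0/(1 + 0.99) = 3.96/1.99 = 1.99.
[B] = x = 1.990 M.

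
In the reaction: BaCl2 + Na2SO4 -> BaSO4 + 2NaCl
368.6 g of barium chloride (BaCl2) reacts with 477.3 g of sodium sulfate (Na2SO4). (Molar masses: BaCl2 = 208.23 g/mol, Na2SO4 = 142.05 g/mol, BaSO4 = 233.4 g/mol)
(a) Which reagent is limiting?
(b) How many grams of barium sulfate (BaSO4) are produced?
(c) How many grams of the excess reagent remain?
(a) BaCl2, (b) 413.2 g, (c) 225.8 g

Moles of BaCl2 = 368.6 g ÷ 208.23 g/mol = 1.77016 mol
Moles of Na2SO4 = 477.3 g ÷ 142.05 g/mol = 3.36008 mol
Moles ÷ coefficient: BaCl2: 1.77016/1 = 1.77, Na2SO4: 3.36008/1 = 3.36
(a) BaCl2 has the smaller value, so BaCl2 is the limiting reagent.
(b) Moles of BaSO4 = 1.77016 mol BaCl2 × (1/1) = 1.77016 mol; mass = 1.77016 mol × 233.4 g/mol = 413.2 g
(c) Na2SO4 consumed = 1.77016 × (1/1) = 1.77016 mol; remaining = 3.36008 − 1.77016 = 1.58993 mol; mass = 1.58993 mol × 142.05 g/mol = 225.8 g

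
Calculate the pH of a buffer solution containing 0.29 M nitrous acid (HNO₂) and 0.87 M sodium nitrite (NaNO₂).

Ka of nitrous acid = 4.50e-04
pH = 3.82

pKa = -log(4.50e-04) = 3.35. pH = pKa + log([A⁻]/[HA]) = 3.35 + log(0.87/0.29)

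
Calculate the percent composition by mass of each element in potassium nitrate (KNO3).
K: 38.67%, N: 13.86%, O: 47.47%

Molar mass of KNO3 = 101.11 g/mol
% K = (1 × 39.1) / 101.11 × 100% = 39.1 / 101.11 × 100% = 38.67%
% N = (1 × 14.01) / 101.11 × 100% = 14.01 / 101.11 × 100% = 13.86%
% O = (3 × 16.0) / 101.11 × 100% = 48 / 101.11 × 100% = 47.47%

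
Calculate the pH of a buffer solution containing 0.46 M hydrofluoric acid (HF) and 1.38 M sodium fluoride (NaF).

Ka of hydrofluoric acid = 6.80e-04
pH = 3.64

pKa = -log(6.80e-04) = 3.17. pH = pKa + log([A⁻]/[HA]) = 3.17 + log(1.38/0.46)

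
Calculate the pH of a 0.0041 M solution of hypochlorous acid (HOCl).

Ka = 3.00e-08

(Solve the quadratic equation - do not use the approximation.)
pH = 4.96

x² + Ka×x - Ka×C = 0. Using quadratic formula: [H⁺] = 1.1076e-05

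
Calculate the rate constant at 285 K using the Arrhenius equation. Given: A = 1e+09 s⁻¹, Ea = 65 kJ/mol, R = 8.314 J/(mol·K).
1.22e-03 s⁻¹

k = A·exp(-Ea/(R·T)) = 1e+09·exp(-65000/(8.314·285)) = 1e+09·exp(-27.4321) = 1e+09·1.2201e-12 = 1.22e-03 s⁻¹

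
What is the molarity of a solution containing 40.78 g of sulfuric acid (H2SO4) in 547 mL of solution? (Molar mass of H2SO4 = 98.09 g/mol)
Moles of H2SO4 = 40.78 g ÷ 98.09 g/mol = 0.415741 mol
Volume = 547 mL = 0.547 L
Molarity = 0.415741 mol ÷ 0.547 L = 0.76 M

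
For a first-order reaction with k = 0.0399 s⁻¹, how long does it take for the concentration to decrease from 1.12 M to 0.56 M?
17.37 s

From ln[A] = ln[A]₀ - k·t: t = ln([A]₀/[A])/k = ln(1.12/0.56)/0.0399 = ln(2.0000)/0.0399 = 0.6931/0.0399 = 17.37 s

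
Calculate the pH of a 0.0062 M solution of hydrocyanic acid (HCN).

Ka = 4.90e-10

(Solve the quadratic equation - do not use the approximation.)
pH = 5.76

x² + Ka×x - Ka×C = 0. Using quadratic formula: [H⁺] = 1.7427e-06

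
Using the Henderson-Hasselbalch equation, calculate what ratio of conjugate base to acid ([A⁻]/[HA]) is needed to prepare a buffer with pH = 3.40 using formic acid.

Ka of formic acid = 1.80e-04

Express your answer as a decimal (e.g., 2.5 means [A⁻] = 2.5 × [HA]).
[A⁻]/[HA] = 0.452

pKa = −log(1.80e-04) = 3.7447. pH = pKa + log([A⁻]/[HA]). 3.40 = 3.7447 + log(ratio). log(ratio) = 3.40 − 3.7447 = -0.3447. ratio = 10^(-0.3447) = 0.452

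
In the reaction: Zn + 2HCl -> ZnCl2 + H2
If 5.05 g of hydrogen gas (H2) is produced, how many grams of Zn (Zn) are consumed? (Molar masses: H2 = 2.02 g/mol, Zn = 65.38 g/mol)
Moles of H2 = 5.05 g ÷ 2.02 g/mol = 2.5 mol
Mole ratio: 1 mol Zn / 1 mol H2
Moles of Zn = 2.5 × (1/1) = 2.5 mol
Mass of Zn = 2.5 mol × 65.38 g/mol = 163.4 g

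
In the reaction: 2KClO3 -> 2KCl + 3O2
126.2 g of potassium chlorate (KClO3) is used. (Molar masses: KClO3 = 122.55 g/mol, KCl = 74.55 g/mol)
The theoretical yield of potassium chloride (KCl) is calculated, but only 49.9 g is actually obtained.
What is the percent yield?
Moles of KClO3 = 126.2 g ÷ 122.55 g/mol = 1.02978 mol
Mole ratio: 2 mol KCl / 2 mol KClO3
Moles of KCl = 1.02978 × (2/2) = 1.02978 mol
Theoretical yield = 1.02978 mol × 74.55 g/mol = 76.77 g
Actual yield = 49.9 g
Percent yield = (49.9 / 76.77) × 100% = 65.0%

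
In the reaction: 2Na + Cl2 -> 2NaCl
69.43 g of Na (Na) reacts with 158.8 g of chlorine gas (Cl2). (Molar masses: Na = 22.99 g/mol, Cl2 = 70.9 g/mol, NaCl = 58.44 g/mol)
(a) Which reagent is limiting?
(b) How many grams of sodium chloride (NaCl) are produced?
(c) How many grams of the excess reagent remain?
(a) Na, (b) 176.5 g, (c) 51.74 g

Moles of Na = 69.43 g ÷ 22.99 g/mol = 3.02001 mol
Moles of Cl2 = 158.8 g ÷ 70.9 g/mol = 2.23977 mol
Moles ÷ coefficient: Na: 3.02001/2 = 1.51, Cl2: 2.23977/1 = 2.24
(a) Na has the smaller value, so Na is the limiting reagent.
(b) Moles of NaCl = 3.02001 mol Na × (2/2) = 3.02001 mol; mass = 3.02001 mol × 58.44 g/mol = 176.5 g
(c) Cl2 consumed = 3.02001 × (1/2) = 1.51 mol; remaining = 2.23977 − 1.51 = 0.72977 mol; mass = 0.72977 mol × 70.9 g/mol = 51.74 g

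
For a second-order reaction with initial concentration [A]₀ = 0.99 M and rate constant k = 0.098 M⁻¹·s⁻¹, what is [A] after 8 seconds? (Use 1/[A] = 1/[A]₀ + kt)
0.5574 M

1/[A] = 1/[A]₀ + k·t = 1/0.99 + (0.098)·(8) = 1.0101 + 0.7840 = 1.7941
[A] = 1/1.7941 = 0.5574 M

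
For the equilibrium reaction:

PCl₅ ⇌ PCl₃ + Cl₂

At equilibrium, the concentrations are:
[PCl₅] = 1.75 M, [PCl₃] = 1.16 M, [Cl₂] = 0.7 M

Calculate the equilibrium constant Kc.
K_c = 0.4640

Kc = ([PCl₃] × [Cl₂]) / ([PCl₅])
   = ((1.16)·(0.7)) / ((1.75))
   = 0.812 / 1.75 = 0.4640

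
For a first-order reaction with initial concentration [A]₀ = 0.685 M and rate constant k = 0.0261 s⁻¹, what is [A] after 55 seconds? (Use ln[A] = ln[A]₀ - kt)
0.1630 M

ln[A] = ln[A]₀ - k·t = ln(0.685) - (0.0261)·(55) = -0.3783 - 1.4355 = -1.8138
[A] = e^(-1.8138) = 0.1630 M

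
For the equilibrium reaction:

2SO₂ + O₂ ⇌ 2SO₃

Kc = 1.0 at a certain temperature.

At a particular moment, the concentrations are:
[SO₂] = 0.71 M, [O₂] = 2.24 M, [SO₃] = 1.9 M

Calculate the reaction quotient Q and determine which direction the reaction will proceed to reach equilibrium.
Q = 3.197, Q > K, reaction proceeds reverse (toward reactants)

Q = ([SO₃]^2) / ([SO₂]^2 × [O₂])
  = ((1.9)^2) / ((0.71)^2·(2.24)) = 3.61/1.1292 = 3.197
Since Q = 3.197 > Kc = 1.0, the reaction proceeds reverse (toward reactants) to reach equilibrium.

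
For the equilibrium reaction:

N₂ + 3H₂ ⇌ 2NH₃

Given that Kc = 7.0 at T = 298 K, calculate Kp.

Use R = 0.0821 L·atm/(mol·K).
K_p = 0.0117

Δn = (moles gaseous products) − (moles gaseous reactants) = -2
T = 298 K; RT = 0.0821 × 298 = 24.4658
Kp = Kc·(RT)^Δn = 7.0 × (24.4658)^-2 = 7.0 × 0.00167063 = 0.0117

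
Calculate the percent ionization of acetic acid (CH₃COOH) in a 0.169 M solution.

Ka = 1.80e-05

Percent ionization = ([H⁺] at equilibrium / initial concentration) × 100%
Percent ionization = 1.03%

Let x = [H⁺]. Ka = x²/(C - x) ⇒ x² + (1.80e-05)x - (1.80e-05)(0.169) = 0. x = 1.7352e-03. Percent = (1.7352e-03/0.169) × 100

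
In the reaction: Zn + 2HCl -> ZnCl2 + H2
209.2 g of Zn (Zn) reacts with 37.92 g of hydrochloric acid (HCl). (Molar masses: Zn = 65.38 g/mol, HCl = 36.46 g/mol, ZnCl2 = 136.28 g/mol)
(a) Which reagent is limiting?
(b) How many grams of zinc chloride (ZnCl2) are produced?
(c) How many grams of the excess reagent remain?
(a) HCl, (b) 70.87 g, (c) 175.2 g

Moles of Zn = 209.2 g ÷ 65.38 g/mol = 3.19976 mol
Moles of HCl = 37.92 g ÷ 36.46 g/mol = 1.04004 mol
Moles ÷ coefficient: Zn: 3.19976/1 = 3.2, HCl: 1.04004/2 = 0.52
(a) HCl has the smaller value, so HCl is the limiting reagent.
(b) Moles of ZnCl2 = 1.04004 mol HCl × (1/2) = 0.520022 mol; mass = 0.520022 mol × 136.28 g/mol = 70.87 g
(c) Zn consumed = 1.04004 × (1/2) = 0.520022 mol; remaining = 3.19976 − 0.520022 = 2.67973 mol; mass = 2.67973 mol × 65.38 g/mol = 175.2 g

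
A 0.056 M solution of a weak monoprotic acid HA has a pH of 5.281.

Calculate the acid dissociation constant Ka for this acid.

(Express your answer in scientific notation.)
K_a = 4.90e-10

[H⁺] = 10^(−pH) = 10^(−5.281) = 5.236e-06 M. For HA ⇌ H⁺ + A⁻, Ka = x²/(C − x) = (5.236e-06)²/(0.056 − 5.236e-06) = 4.90e-10.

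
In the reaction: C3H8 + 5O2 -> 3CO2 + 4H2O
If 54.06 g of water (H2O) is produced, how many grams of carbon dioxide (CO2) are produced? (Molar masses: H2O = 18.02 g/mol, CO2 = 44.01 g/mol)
Moles of H2O = 54.06 g ÷ 18.02 g/mol = 3 mol
Mole ratio: 3 mol CO2 / 4 mol H2O
Moles of CO2 = 3 × (3/4) = 2.25 mol
Mass of CO2 = 2.25 mol × 44.01 g/mol = 99.02 g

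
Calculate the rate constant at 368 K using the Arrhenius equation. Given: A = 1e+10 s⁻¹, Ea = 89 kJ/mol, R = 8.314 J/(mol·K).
2.33e-03 s⁻¹

k = A·exp(-Ea/(R·T)) = 1e+10·exp(-89000/(8.314·368)) = 1e+10·exp(-29.0892) = 1e+10·2.3265e-13 = 2.33e-03 s⁻¹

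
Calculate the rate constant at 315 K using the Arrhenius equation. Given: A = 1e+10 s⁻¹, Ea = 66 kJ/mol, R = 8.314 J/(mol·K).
1.14e-01 s⁻¹

k = A·exp(-Ea/(R·T)) = 1e+10·exp(-66000/(8.314·315)) = 1e+10·exp(-25.2013) = 1e+10·1.1355e-11 = 1.14e-01 s⁻¹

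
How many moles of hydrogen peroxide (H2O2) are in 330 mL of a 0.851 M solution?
Moles = Molarity × Volume (L)
Moles = 0.851 M × 0.33 L = 0.2808 mol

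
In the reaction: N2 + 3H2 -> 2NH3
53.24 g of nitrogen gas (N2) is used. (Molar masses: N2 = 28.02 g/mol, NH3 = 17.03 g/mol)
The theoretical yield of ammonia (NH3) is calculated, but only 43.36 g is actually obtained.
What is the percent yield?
Moles of N2 = 53.24 g ÷ 28.02 g/mol = 1.90007 mol
Mole ratio: 2 mol NH3 / 1 mol N2
Moles of NH3 = 1.90007 × (2/1) = 3.80014 mol
Theoretical yield = 3.80014 mol × 17.03 g/mol = 64.716 g
Actual yield = 43.36 g
Percent yield = (43.36 / 64.716) × 100% = 67.0%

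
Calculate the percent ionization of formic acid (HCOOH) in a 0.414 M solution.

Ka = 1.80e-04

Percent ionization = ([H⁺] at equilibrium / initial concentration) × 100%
Percent ionization = 2.06%

Let x = [H⁺]. Ka = x²/(C - x) ⇒ x² + (1.80e-04)x - (1.80e-04)(0.414) = 0. x = 8.5430e-03. Percent = (8.5430e-03/0.414) × 100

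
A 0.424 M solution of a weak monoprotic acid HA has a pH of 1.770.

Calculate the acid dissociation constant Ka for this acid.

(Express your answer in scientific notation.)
K_a = 7.09e-04

[H⁺] = 10^(−pH) = 10^(−1.770) = 1.698e-02 M. For HA ⇌ H⁺ + A⁻, Ka = x²/(C − x) = (1.698e-02)²/(0.424 − 1.698e-02) = 7.09e-04.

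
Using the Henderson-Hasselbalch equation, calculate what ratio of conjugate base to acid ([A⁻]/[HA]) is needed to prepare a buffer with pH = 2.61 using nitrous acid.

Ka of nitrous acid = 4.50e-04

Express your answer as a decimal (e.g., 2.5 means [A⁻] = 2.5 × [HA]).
[A⁻]/[HA] = 0.183

pKa = −log(4.50e-04) = 3.3468. pH = pKa + log([A⁻]/[HA]). 2.61 = 3.3468 + log(ratio). log(ratio) = 2.61 − 3.3468 = -0.7368. ratio = 10^(-0.7368) = 0.183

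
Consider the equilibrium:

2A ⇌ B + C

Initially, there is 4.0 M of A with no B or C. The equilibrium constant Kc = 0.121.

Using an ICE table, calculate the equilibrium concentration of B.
[B] = 0.821 M

ICE: [A] = 4.0 − 2x, [B] = [C] = x.
Kc = x²/(4.0 − 2x)² = 0.121 ⇒ √Kc = x/(4.0 − 2x).
x = √0.121·4.0/(1 + 2√0.121) = 0.34785·4.0/1.6957 = 0.82055.
[B] = x = 0.821 M.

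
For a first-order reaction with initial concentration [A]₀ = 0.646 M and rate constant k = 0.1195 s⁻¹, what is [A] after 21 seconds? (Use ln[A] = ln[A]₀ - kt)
0.0525 M

ln[A] = ln[A]₀ - k·t = ln(0.646) - (0.1195)·(21) = -0.4370 - 2.5095 = -2.9465
[A] = e^(-2.9465) = 0.0525 M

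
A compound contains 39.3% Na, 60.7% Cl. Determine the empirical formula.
Moles of Na = 39.3 g / 22.99 g/mol = 1.709 mol
Moles of Cl = 60.7 g / 35.45 g/mol = 1.712 mol

Smallest moles = 1.709
Divide all by smallest:
Na: 1.709 / 1.709 = 1.00
Cl: 1.712 / 1.709 = 1.00

Empirical formula: NaCl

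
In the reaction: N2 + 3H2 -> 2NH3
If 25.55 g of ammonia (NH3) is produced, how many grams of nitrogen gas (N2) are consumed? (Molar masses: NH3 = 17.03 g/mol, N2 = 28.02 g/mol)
Moles of NH3 = 25.55 g ÷ 17.03 g/mol = 1.50029 mol
Mole ratio: 1 mol N2 / 2 mol NH3
Moles of N2 = 1.50029 × (1/2) = 0.750147 mol
Mass of N2 = 0.750147 mol × 28.02 g/mol = 21.02 g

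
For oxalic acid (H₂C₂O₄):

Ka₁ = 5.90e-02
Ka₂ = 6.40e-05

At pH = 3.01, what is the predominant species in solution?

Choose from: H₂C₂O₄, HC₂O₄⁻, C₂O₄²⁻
HC₂O₄⁻

pKa1 = 1.23, pKa2 = 4.19. Each pKa is the crossover between adjacent species; pH = 3.01 lies in the region where HC₂O₄⁻ predominates.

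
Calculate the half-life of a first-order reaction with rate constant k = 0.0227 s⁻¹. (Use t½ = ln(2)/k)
30.54 s

t½ = ln(2)/k = 0.6931/0.0227 = 30.54 s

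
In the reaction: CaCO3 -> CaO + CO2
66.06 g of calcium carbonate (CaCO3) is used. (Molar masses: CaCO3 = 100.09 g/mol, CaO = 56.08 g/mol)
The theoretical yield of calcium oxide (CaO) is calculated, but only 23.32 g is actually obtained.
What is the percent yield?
Moles of CaCO3 = 66.06 g ÷ 100.09 g/mol = 0.660006 mol
Mole ratio: 1 mol CaO / 1 mol CaCO3
Moles of CaO = 0.660006 × (1/1) = 0.660006 mol
Theoretical yield = 0.660006 mol × 56.08 g/mol = 37.013 g
Actual yield = 23.32 g
Percent yield = (23.32 / 37.013) × 100% = 63.0%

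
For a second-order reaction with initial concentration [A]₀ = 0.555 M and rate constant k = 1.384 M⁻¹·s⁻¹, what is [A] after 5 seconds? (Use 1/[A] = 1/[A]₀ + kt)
0.1147 M

1/[A] = 1/[A]₀ + k·t = 1/0.555 + (1.384)·(5) = 1.8018 + 6.9200 = 8.7218
[A] = 1/8.7218 = 0.1147 M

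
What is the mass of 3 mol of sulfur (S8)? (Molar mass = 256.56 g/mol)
Mass = 3 mol × 256.56 g/mol = 769.7 g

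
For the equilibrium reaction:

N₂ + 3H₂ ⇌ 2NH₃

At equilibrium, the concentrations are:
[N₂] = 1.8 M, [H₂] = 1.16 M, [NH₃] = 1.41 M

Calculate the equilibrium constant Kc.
K_c = 0.7076

Kc = ([NH₃]^2) / ([N₂] × [H₂]^3)
   = ((1.41)^2) / ((1.8)·(1.16)^3)
   = 1.9881 / 2.8096 = 0.7076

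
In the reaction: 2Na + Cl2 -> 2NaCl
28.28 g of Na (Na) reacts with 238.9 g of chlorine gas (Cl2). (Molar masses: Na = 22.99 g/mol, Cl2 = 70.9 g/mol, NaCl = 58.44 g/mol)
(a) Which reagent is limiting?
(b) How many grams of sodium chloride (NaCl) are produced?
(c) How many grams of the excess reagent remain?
(a) Na, (b) 71.89 g, (c) 195.3 g

Moles of Na = 28.28 g ÷ 22.99 g/mol = 1.2301 mol
Moles of Cl2 = 238.9 g ÷ 70.9 g/mol = 3.36953 mol
Moles ÷ coefficient: Na: 1.2301/2 = 0.6151, Cl2: 3.36953/1 = 3.37
(a) Na has the smaller value, so Na is the limiting reagent.
(b) Moles of NaCl = 1.2301 mol Na × (2/2) = 1.2301 mol; mass = 1.2301 mol × 58.44 g/mol = 71.89 g
(c) Cl2 consumed = 1.2301 × (1/2) = 0.61505 mol; remaining = 3.36953 − 0.61505 = 2.75448 mol; mass = 2.75448 mol × 70.9 g/mol = 195.3 g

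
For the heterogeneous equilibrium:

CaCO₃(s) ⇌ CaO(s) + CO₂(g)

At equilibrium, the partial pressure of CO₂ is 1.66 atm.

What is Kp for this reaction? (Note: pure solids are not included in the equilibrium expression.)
K_p = 1.66

Solids (CaCO₃, CaO) have activity 1 and are excluded.
Kp = P(CO₂) = 1.66.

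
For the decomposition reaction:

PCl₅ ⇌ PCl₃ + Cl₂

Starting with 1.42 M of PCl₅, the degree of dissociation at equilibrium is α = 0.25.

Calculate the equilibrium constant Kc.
K_c = 0.1183

x = α·[A]₀ = 0.25 × 1.42 = 0.355 M dissociated.
At eq: [PCl₅] = 1.42 − 0.355 = 1.065 M; [PCl₃] = [Cl₂] = x = 0.355 M.
Kc = [PCl₃][Cl₂]/[PCl₅] = (0.355)²/1.065 = 0.1183.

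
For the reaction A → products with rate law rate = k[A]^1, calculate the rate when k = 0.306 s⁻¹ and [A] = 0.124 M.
0.03794 M/s

rate = k·[A]^1 = 0.306·(0.124)^1 = 0.306·0.124 = 0.03794 M/s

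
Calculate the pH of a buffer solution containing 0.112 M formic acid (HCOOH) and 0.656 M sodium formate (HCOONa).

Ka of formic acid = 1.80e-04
pH = 4.51

pKa = -log(1.80e-04) = 3.74. pH = pKa + log([A⁻]/[HA]) = 3.74 + log(0.656/0.112)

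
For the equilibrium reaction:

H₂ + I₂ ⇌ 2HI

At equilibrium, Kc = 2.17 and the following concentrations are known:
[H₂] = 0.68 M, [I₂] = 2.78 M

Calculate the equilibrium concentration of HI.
[HI] = 2.0254 M

Kc = ([HI]^2) / ([H₂] × [I₂]) = 2.17
[HI]^2 = Kc · (reactant terms)/(other product terms) = 2.17 · 1.8904 / 1 = 4.1022
[HI] = (4.1022)^(1/2) = 2.0254 M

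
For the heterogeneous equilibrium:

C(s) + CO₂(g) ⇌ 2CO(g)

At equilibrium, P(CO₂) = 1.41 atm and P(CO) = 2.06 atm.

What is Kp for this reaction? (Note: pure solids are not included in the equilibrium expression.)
K_p = 3.010

Solid C is excluded.
Kp = P(CO)²/P(CO₂) = (2.06)²/1.41 = 4.244/1.41 = 3.010.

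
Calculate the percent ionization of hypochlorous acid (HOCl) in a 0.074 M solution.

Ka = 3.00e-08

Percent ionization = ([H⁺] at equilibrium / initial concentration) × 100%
Percent ionization = 0.0637%

Let x = [H⁺]. Ka = x²/(C - x) ⇒ x² + (3.00e-08)x - (3.00e-08)(0.074) = 0. x = 4.7102e-05. Percent = (4.7102e-05/0.074) × 100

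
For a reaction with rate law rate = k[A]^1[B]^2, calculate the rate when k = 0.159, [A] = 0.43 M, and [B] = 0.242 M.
0.004004 M/s

rate = k·[A]^1·[B]^2 = 0.159·(0.43)^1·(0.242)^2 = 0.159·0.43·0.058564 = 0.004004 M/s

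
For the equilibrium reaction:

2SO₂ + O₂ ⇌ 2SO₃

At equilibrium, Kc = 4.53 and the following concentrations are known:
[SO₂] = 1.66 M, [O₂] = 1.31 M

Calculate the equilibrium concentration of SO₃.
[SO₃] = 4.0438 M

Kc = ([SO₃]^2) / ([SO₂]^2 × [O₂]) = 4.53
[SO₃]^2 = Kc · (reactant terms)/(other product terms) = 4.53 · 3.6098 / 1 = 16.353
[SO₃] = (16.353)^(1/2) = 4.0438 M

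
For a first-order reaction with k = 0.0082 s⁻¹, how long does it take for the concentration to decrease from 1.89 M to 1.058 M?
70.76 s

From ln[A] = ln[A]₀ - k·t: t = ln([A]₀/[A])/k = ln(1.89/1.058)/0.0082 = ln(1.7864)/0.0082 = 0.5802/0.0082 = 70.76 s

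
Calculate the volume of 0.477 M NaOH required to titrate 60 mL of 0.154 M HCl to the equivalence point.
V_{base} = 19.4 mL

At equivalence: moles acid = moles base.
moles HCl = 0.154 M × 0.06 L = 0.00924 mol
V_NaOH = 0.00924 mol ÷ 0.477 M = 0.01937 L = 19.4 mL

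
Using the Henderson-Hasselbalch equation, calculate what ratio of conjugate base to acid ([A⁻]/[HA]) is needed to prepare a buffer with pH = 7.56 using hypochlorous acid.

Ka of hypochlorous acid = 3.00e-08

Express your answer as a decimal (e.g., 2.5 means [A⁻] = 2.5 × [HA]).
[A⁻]/[HA] = 1.089

pKa = −log(3.00e-08) = 7.5229. pH = pKa + log([A⁻]/[HA]). 7.56 = 7.5229 + log(ratio). log(ratio) = 7.56 − 7.5229 = 0.0371. ratio = 10^(0.0371) = 1.089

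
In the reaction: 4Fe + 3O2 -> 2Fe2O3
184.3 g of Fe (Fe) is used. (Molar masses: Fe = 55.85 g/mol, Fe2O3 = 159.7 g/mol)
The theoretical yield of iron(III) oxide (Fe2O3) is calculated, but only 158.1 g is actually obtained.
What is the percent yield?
Moles of Fe = 184.3 g ÷ 55.85 g/mol = 3.29991 mol
Mole ratio: 2 mol Fe2O3 / 4 mol Fe
Moles of Fe2O3 = 3.29991 × (2/4) = 1.64996 mol
Theoretical yield = 1.64996 mol × 159.7 g/mol = 263.5 g
Actual yield = 158.1 g
Percent yield = (158.1 / 263.5) × 100% = 60.0%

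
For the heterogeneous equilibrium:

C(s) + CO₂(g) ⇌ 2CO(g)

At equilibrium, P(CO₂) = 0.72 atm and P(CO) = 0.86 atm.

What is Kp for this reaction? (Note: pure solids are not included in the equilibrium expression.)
K_p = 1.027

Solid C is excluded.
Kp = P(CO)²/P(CO₂) = (0.86)²/0.72 = 0.7396/0.72 = 1.027.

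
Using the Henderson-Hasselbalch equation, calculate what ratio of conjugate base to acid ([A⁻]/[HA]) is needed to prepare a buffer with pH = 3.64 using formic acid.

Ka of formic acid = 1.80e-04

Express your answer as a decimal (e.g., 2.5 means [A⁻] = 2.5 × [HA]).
[A⁻]/[HA] = 0.786

pKa = −log(1.80e-04) = 3.7447. pH = pKa + log([A⁻]/[HA]). 3.64 = 3.7447 + log(ratio). log(ratio) = 3.64 − 3.7447 = -0.1047. ratio = 10^(-0.1047) = 0.786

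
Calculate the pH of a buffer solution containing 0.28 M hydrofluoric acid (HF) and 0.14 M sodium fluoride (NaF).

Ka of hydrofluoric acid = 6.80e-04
pH = 2.87

pKa = -log(6.80e-04) = 3.17. pH = pKa + log([A⁻]/[HA]) = 3.17 + log(0.14/0.28)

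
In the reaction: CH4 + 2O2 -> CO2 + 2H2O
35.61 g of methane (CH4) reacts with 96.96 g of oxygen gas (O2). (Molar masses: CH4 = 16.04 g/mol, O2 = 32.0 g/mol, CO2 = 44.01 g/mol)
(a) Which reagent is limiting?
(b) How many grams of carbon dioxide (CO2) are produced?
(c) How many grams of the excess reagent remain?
(a) O2, (b) 66.68 g, (c) 11.31 g

Moles of CH4 = 35.61 g ÷ 16.04 g/mol = 2.22007 mol
Moles of O2 = 96.96 g ÷ 32.0 g/mol = 3.03 mol
Moles ÷ coefficient: CH4: 2.22007/1 = 2.22, O2: 3.03/2 = 1.515
(a) O2 has the smaller value, so O2 is the limiting reagent.
(b) Moles of CO2 = 3.03 mol O2 × (1/2) = 1.515 mol; mass = 1.515 mol × 44.01 g/mol = 66.68 g
(c) CH4 consumed = 3.03 × (1/2) = 1.515 mol; remaining = 2.22007 − 1.515 = 0.705075 mol; mass = 0.705075 mol × 16.04 g/mol = 11.31 g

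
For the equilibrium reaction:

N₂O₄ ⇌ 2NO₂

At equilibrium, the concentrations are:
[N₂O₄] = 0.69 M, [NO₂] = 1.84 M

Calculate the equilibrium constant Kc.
K_c = 4.9067

Kc = ([NO₂]^2) / ([N₂O₄])
   = ((1.84)^2) / ((0.69))
   = 3.3856 / 0.69 = 4.9067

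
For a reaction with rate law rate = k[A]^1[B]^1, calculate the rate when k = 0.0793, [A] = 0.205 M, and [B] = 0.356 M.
0.005787 M/s

rate = k·[A]^1·[B]^1 = 0.0793·(0.205)^1·(0.356)^1 = 0.0793·0.205·0.356 = 0.005787 M/s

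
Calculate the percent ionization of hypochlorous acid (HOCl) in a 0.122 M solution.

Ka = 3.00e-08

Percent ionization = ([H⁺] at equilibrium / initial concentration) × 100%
Percent ionization = 0.0496%

Let x = [H⁺]. Ka = x²/(C - x) ⇒ x² + (3.00e-08)x - (3.00e-08)(0.122) = 0. x = 6.0483e-05. Percent = (6.0483e-05/0.122) × 100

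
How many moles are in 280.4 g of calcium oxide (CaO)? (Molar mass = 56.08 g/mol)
Moles = 280.4 g ÷ 56.08 g/mol = 5 mol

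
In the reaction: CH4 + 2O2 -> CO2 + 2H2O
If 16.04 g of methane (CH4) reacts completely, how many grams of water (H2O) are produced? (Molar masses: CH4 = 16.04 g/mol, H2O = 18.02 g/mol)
Moles of CH4 = 16.04 g ÷ 16.04 g/mol = 1 mol
Mole ratio: 2 mol H2O / 1 mol CH4
Moles of H2O = 1 × (2/1) = 2 mol
Mass of H2O = 2 mol × 18.02 g/mol = 36.04 g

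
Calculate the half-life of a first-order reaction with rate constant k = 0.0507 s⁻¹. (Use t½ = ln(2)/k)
13.67 s

t½ = ln(2)/k = 0.6931/0.0507 = 13.67 s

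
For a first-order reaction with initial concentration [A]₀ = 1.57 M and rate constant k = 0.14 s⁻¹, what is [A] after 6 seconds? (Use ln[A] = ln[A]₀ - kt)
0.6778 M

ln[A] = ln[A]₀ - k·t = ln(1.57) - (0.14)·(6) = 0.4511 - 0.8400 = -0.3889
[A] = e^(-0.3889) = 0.6778 M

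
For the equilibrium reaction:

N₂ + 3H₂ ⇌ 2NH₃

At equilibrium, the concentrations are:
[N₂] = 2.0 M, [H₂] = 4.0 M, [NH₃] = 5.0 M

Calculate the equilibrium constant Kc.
K_c = 0.1953

Kc = ([NH₃]^2) / ([N₂] × [H₂]^3)
   = ((5.0)^2) / ((2.0)·(4.0)^3)
   = 25 / 128 = 0.1953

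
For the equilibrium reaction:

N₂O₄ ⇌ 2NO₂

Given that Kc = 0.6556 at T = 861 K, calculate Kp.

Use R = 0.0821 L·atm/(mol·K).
K_p = 46.3431

Δn = (moles gaseous products) − (moles gaseous reactants) = 1
T = 861 K; RT = 0.0821 × 861 = 70.6881
Kp = Kc·(RT)^Δn = 0.6556 × (70.6881)^1 = 0.6556 × 70.6881 = 46.3431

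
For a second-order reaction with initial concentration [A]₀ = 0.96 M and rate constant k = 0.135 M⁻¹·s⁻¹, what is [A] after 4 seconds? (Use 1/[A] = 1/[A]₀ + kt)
0.6322 M

1/[A] = 1/[A]₀ + k·t = 1/0.96 + (0.135)·(4) = 1.0417 + 0.5400 = 1.5817
[A] = 1/1.5817 = 0.6322 M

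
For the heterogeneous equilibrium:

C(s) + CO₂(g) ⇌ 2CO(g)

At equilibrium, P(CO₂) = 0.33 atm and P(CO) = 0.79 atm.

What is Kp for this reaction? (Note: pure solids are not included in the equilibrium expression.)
K_p = 1.891

Solid C is excluded.
Kp = P(CO)²/P(CO₂) = (0.79)²/0.33 = 0.6241/0.33 = 1.891.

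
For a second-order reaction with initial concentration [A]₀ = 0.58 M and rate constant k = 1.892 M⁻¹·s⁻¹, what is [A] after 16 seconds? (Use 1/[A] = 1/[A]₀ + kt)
0.0313 M

1/[A] = 1/[A]₀ + k·t = 1/0.58 + (1.892)·(16) = 1.7241 + 30.2720 = 31.9961
[A] = 1/31.9961 = 0.0313 M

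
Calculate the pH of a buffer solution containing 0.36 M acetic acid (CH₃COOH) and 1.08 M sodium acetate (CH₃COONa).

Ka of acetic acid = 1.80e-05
pH = 5.22

pKa = -log(1.80e-05) = 4.74. pH = pKa + log([A⁻]/[HA]) = 4.74 + log(1.08/0.36)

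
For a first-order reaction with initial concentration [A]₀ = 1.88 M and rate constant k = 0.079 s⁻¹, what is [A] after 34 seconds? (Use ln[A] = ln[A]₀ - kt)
0.1281 M

ln[A] = ln[A]₀ - k·t = ln(1.88) - (0.079)·(34) = 0.6313 - 2.6860 = -2.0547
[A] = e^(-2.0547) = 0.1281 M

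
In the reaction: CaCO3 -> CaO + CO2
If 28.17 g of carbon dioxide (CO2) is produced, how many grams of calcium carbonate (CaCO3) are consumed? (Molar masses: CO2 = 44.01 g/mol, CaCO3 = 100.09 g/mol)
Moles of CO2 = 28.17 g ÷ 44.01 g/mol = 0.640082 mol
Mole ratio: 1 mol CaCO3 / 1 mol CO2
Moles of CaCO3 = 0.640082 × (1/1) = 0.640082 mol
Mass of CaCO3 = 0.640082 mol × 100.09 g/mol = 64.07 g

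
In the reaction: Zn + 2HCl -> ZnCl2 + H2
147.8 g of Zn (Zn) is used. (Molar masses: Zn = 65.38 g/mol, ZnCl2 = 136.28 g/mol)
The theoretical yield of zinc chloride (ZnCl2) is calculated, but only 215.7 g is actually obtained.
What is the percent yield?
Moles of Zn = 147.8 g ÷ 65.38 g/mol = 2.26063 mol
Mole ratio: 1 mol ZnCl2 / 1 mol Zn
Moles of ZnCl2 = 2.26063 × (1/1) = 2.26063 mol
Theoretical yield = 2.26063 mol × 136.28 g/mol = 308.08 g
Actual yield = 215.7 g
Percent yield = (215.7 / 308.08) × 100% = 70.0%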